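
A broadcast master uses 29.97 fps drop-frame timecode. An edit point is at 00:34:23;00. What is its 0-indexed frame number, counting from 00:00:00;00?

61828

As if non-drop at 30 labels/s: (0 × 3600 + 34 × 60 + 23) × 30 + 0 = 61890.
Minute boundaries passed: 34; those not divisible by 10: 34 − 3 = 31; dropped labels = 2 × 31 = 62.
Actual frame index = 61890 − 62 = 61828.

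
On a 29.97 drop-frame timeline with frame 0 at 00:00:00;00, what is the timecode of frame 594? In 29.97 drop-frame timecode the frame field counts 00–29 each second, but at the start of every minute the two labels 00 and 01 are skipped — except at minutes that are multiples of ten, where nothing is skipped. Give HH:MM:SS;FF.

00:00:19;24

Each 10-minute DF block holds 10 × 60 × 30 − 9 × 2 = 17982 frames. 594 ÷ 17982 → 0 full blocks, remainder 594.
Within the partial block the first minute is 1800 frames and each further minute 1798, so 0 further minute boundaries passed. Total skipped labels = 18 × 0 + 2 × 0 = 0.
Non-drop label index = 594 + 0 = 594; at 30 labels/s that is 00:00:19:24, i.e. DF 00:00:19;24.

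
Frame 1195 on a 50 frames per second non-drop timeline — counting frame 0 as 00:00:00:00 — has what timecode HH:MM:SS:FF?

00:00:23:45

1195 ÷ 50 = 23 full seconds, remainder 45 frames.
23 s = 0 h 0 min 23 s.
Timecode: 00:00:23:45.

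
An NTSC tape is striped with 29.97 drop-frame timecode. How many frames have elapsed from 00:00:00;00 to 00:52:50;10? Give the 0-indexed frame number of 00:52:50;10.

95016

Complete 10-minute blocks: 5, each 17982 frames → 89910.
Remaining 2 whole minutes in the current block: 1800 + 1 × 1798 = 3598 frames.
Within the current minute: 50 × 30 + 10 − 2 = 1508 (labels ;00/;01 skipped at this minute). Total = 89910 + 3598 + 1508 = 95016.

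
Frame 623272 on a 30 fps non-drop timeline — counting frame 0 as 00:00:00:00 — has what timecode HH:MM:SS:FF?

05:46:15:22

623272 ÷ 30 = 20775 full seconds, remainder 22 frames.
20775 s = 5 h 46 min 15 s.
Timecode: 05:46:15:22.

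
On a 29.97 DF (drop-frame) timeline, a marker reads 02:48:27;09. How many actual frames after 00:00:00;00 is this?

As if non-drop at 30 labels/s: (2 × 3600 + 48 × 60 + 27) × 30 + 9 = 303219.
Minute boundaries passed: 168; those not divisible by 10: 168 − 16 = 152; dropped labels = 2 × 152 = 304.
Actual frame index = 303219 − 304 = 302915.

302915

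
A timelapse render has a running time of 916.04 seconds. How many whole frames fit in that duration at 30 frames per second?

Frames = 916.04 × 30 = 137406/5 ≈ 27481.2000.
Complete frames: 27481.

27481 frames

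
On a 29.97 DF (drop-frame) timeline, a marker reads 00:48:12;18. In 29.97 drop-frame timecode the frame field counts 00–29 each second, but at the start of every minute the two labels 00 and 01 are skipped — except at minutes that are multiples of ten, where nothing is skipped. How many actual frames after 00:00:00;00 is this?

86690

Complete 10-minute blocks: 4, each 17982 frames → 71928.
Remaining 8 whole minutes in the current block: 1800 + 7 × 1798 = 14386 frames.
Within the current minute: 12 × 30 + 18 − 2 = 376 (labels ;00/;01 skipped at this minute). Total = 71928 + 14386 + 376 = 86690.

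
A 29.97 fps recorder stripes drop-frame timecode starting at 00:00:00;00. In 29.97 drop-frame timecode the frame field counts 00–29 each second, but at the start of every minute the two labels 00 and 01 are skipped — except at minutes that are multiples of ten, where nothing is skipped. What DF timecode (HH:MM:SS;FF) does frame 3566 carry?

00:01:58;28

Each 10-minute DF block holds 10 × 60 × 30 − 9 × 2 = 17982 frames. 3566 ÷ 17982 → 0 full blocks, remainder 3566.
Within the partial block the first minute is 1800 frames and each further minute 1798, so 1 further minute boundary passed. Total skipped labels = 18 × 0 + 2 × 1 = 2.
Non-drop label index = 3566 + 2 = 3568; at 30 labels/s that is 00:01:58:28, i.e. DF 00:01:58;28.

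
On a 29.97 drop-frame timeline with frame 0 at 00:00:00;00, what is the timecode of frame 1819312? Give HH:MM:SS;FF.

Each 10-minute DF block holds 10 × 60 × 30 − 9 × 2 = 17982 frames. 1819312 ÷ 17982 → 101 full blocks, remainder 3130.
Within the partial block the first minute is 1800 frames and each further minute 1798, so 1 further minute boundary passed. Total skipped labels = 18 × 101 + 2 × 1 = 1820.
Non-drop label index = 1819312 + 1820 = 1821132; at 30 labels/s that is 16:51:44:12, i.e. DF 16:51:44;12.

16:51:44;12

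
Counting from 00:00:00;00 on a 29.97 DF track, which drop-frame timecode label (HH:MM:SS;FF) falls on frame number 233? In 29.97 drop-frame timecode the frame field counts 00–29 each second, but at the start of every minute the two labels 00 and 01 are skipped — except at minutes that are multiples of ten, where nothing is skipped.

Ten DF minutes hold 17982 frames, so frame 233 lies in block 0 (frames 0–17981) with 233 frames into that block.
The block's first minute is 1800 frames and the rest 1798 each; 233 frames reaches minute 0, so 0 × 18 + 0 × 2 = 0 labels have been skipped so far.
Adding those back, label number 233 + 0 = 233 at 30 labels/s is 7 s + 23 f = 0 h 0 min 7 s frame 23, i.e. 00:00:07;23.

00:00:07;23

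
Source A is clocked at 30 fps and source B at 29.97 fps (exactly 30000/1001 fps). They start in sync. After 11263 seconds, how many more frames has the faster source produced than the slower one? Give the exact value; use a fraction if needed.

48270/143 frames

A emits 30 × 11263 = 337890 frames; B emits 30000/1001 × 11263 = 48270000/143.
Difference = 48270/143 frames (≈ 337.5524); B is behind A.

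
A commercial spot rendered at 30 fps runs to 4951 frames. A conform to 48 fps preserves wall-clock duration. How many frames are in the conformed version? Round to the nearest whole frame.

7922 frames

Frames at target rate = 4951 × (48) / (30) = 39608/5 ≈ 7921.600.
Nearest whole frame: 7922.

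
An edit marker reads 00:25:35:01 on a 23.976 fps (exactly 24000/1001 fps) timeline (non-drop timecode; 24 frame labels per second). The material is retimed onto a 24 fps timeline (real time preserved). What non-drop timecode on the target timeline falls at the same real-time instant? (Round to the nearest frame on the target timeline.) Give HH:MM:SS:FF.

00:25:36:14

Source frame index: (0×3600 + 25×60 + 35) × 24 + 1 = 36841.
Real time: 36841 / (24000/1001) = 36877841/24000 s.
Target frame: (36877841/24000) × (24) = 36877841/1000 ≈ 36877.841 → 36878.
At 24 labels/s: frame 36878 → 00:25:36:14.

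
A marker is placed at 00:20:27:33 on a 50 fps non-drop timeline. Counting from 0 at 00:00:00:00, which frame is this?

frame 61383

Total seconds to the label: (0 × 3600 + 20 × 60 + 27) = 1227.
Frame index = 1227 × 50 + 33 = 61383.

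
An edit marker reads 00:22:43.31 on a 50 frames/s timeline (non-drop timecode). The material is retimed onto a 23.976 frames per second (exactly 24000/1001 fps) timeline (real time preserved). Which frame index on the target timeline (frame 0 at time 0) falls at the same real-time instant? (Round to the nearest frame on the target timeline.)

Source frame index: (0×3600 + 22×60 + 43) × 50 + 31 = 68181.
Real time: 68181 / (50) = 68181/50 s.
Target frame: (68181/50) × (24000/1001) = 32726880/1001 ≈ 32694.186 → 32694.

frame 32694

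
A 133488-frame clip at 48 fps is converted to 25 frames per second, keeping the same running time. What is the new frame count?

Target frames = source frames × (target rate / source rate) = 133488 × (25)/(48) = 133488 × 25/48 = 69525.

69525 frames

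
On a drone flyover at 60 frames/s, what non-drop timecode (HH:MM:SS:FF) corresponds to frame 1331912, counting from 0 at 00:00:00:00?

06:09:58:32

1331912 ÷ 60 = 22198 full seconds, remainder 32 frames.
22198 s = 6 h 9 min 58 s.
Timecode: 06:09:58:32.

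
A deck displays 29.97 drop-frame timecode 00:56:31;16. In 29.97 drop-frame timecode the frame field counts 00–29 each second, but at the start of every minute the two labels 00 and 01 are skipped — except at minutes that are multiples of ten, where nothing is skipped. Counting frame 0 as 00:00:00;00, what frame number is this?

Complete 10-minute blocks: 5, each 17982 frames → 89910.
Remaining 6 whole minutes in the current block: 1800 + 5 × 1798 = 10790 frames.
Within the current minute: 31 × 30 + 16 − 2 = 944 (labels ;00/;01 skipped at this minute). Total = 89910 + 10790 + 944 = 101644.

101644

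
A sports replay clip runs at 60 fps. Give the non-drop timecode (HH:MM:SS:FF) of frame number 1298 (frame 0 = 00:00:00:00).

00:00:21:38

1298 ÷ 60 = 21 full seconds, remainder 38 frames.
21 s = 0 h 0 min 21 s.
Timecode: 00:00:21:38.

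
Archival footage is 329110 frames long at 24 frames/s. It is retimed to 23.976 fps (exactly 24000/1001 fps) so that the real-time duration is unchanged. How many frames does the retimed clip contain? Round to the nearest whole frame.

Frames at target rate = 329110 × (24000/1001) / (24) = 329110000/1001 ≈ 328781.219.
Nearest whole frame: 328781.

328781 frames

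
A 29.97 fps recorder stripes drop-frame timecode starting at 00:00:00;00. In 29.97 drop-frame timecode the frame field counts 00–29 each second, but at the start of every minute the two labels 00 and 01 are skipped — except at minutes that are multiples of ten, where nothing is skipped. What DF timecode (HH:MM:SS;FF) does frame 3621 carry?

00:02:00;25

Each 10-minute DF block holds 10 × 60 × 30 − 9 × 2 = 17982 frames. 3621 ÷ 17982 → 0 full blocks, remainder 3621.
Within the partial block the first minute is 1800 frames and each further minute 1798, so 2 further minute boundaries passed. Total skipped labels = 18 × 0 + 2 × 2 = 4.
Non-drop label index = 3621 + 4 = 3625; at 30 labels/s that is 00:02:00:25, i.e. DF 00:02:00;25.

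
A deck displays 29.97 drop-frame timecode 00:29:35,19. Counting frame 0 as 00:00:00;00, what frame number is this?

53215

Complete 10-minute blocks: 2, each 17982 frames → 35964.
Remaining 9 whole minutes in the current block: 1800 + 8 × 1798 = 16184 frames.
Within the current minute: 35 × 30 + 19 − 2 = 1067 (labels ;00/;01 skipped at this minute). Total = 35964 + 16184 + 1067 = 53215.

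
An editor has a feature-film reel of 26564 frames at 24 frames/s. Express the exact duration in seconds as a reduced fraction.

6641/6 seconds

Running time = 26564 ÷ (24) = 26564 × 1/24 = 6641/6 s.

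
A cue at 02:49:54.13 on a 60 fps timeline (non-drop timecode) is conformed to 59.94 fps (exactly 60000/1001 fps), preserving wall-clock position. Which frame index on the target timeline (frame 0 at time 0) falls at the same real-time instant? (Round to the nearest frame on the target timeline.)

Source frame index: (2×3600 + 49×60 + 54) × 60 + 13 = 611653.
Real time: 611653 / (60) = 611653/60 s.
Target frame: (611653/60) × (60000/1001) = 87379000/143 ≈ 611041.958 → 611042.

frame 611042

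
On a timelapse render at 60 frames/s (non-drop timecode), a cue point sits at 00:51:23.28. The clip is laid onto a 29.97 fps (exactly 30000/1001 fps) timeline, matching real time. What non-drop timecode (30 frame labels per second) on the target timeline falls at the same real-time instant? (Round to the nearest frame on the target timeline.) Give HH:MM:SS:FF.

00:51:20:12

Source frame index: (0×3600 + 51×60 + 23) × 60 + 28 = 185008.
Real time: 185008 / (60) = 46252/15 s.
Target frame: (46252/15) × (30000/1001) = 92504000/1001 ≈ 92411.588 → 92412.
At 30 labels/s: frame 92412 → 00:51:20:12.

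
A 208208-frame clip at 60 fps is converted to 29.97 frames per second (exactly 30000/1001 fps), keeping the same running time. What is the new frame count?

Target frames = source frames × (target rate / source rate) = 208208 × (30000/1001)/(60) = 208208 × 500/1001 = 104000.

104000 frames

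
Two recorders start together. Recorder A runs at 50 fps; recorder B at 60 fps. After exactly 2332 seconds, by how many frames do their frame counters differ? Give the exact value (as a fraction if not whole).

23320 frames

A emits 50 × 2332 = 116600 frames; B emits 60 × 2332 = 139920.
Difference = 23320 frames; B is ahead of A.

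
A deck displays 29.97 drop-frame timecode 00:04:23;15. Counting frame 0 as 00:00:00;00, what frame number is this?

7897

As if non-drop at 30 labels/s: (0 × 3600 + 4 × 60 + 23) × 30 + 15 = 7905.
Minute boundaries passed: 4; those not divisible by 10: 4 − 0 = 4; dropped labels = 2 × 4 = 8.
Actual frame index = 7905 − 8 = 7897.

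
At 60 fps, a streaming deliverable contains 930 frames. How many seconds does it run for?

15.5 seconds

Running time = 930 / (60) = 15.5 s.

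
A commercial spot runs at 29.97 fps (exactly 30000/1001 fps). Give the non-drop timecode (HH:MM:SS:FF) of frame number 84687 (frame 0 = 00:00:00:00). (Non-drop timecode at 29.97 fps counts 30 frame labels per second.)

00:47:02:27

84687 ÷ 30 = 2822 full seconds, remainder 27 frames.
2822 s = 0 h 47 min 2 s.
Timecode: 00:47:02:27.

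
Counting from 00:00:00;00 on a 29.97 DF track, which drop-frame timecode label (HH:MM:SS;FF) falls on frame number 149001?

01:22:51;19

Each 10-minute DF block holds 10 × 60 × 30 − 9 × 2 = 17982 frames. 149001 ÷ 17982 → 8 full blocks, remainder 5145.
Within the partial block the first minute is 1800 frames and each further minute 1798, so 2 further minute boundaries passed. Total skipped labels = 18 × 8 + 2 × 2 = 148.
Non-drop label index = 149001 + 148 = 149149; at 30 labels/s that is 01:22:51:19, i.e. DF 01:22:51;19.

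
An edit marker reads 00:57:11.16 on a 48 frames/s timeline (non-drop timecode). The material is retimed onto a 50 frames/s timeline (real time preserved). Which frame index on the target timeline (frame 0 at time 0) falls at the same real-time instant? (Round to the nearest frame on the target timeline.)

Source frame index: (0×3600 + 57×60 + 11) × 48 + 16 = 164704.
Real time: 164704 / (48) = 10294/3 s.
Target frame: (10294/3) × (50) = 514700/3 ≈ 171566.667 → 171567.

frame 171567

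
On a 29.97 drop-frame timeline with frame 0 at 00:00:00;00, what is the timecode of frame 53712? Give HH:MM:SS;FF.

Each 10-minute DF block holds 10 × 60 × 30 − 9 × 2 = 17982 frames. 53712 ÷ 17982 → 2 full blocks, remainder 17748.
Within the partial block the first minute is 1800 frames and each further minute 1798, so 9 further minute boundaries passed. Total skipped labels = 18 × 2 + 2 × 9 = 54.
Non-drop label index = 53712 + 54 = 53766; at 30 labels/s that is 00:29:52:06, i.e. DF 00:29:52;06.

00:29:52;06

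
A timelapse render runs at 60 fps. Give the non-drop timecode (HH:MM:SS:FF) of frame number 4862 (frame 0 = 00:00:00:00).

00:01:21:02

4862 ÷ 60 = 81 full seconds, remainder 2 frames.
81 s = 0 h 1 min 21 s.
Timecode: 00:01:21:02.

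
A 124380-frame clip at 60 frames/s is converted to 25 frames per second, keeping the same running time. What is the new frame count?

51825 frames

Target frames = source frames × (target rate / source rate) = 124380 × (25)/(60) = 124380 × 5/12 = 51825.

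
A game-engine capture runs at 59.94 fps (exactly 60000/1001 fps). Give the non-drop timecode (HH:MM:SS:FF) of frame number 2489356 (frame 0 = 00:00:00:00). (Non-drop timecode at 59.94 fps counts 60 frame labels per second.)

11:31:29:16

2489356 ÷ 60 = 41489 full seconds, remainder 16 frames.
41489 s = 11 h 31 min 29 s.
Timecode: 11:31:29:16.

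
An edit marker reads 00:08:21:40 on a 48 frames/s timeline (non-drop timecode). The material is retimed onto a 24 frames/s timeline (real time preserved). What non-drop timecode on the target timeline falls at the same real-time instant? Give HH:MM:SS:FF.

Source frame index: (0×3600 + 8×60 + 21) × 48 + 40 = 24088.
Real time: 24088 / (48) = 3011/6 s.
Target frame: (3011/6) × (24) = 12044.
At 24 labels/s: frame 12044 → 00:08:21:20.

00:08:21:20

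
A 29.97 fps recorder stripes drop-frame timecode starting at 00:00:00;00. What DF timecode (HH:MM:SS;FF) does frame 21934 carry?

00:12:11;26

Ten DF minutes hold 17982 frames, so frame 21934 lies in block 1 (frames 17982–35963) with 3952 frames into that block.
The block's first minute is 1800 frames and the rest 1798 each; 3952 frames reaches minute 2, so 1 × 18 + 2 × 2 = 22 labels have been skipped so far.
Adding those back, label number 21934 + 22 = 21956 at 30 labels/s is 731 s + 26 f = 0 h 12 min 11 s frame 26, i.e. 00:12:11;26.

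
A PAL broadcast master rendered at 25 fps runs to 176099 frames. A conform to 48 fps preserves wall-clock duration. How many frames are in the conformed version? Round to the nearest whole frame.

338110 frames

Frames at target rate = 176099 × (48) / (25) = 8452752/25 ≈ 338110.080.
Nearest whole frame: 338110.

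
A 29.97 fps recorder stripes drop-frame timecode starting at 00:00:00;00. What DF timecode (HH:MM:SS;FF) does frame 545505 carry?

Each 10-minute DF block holds 10 × 60 × 30 − 9 × 2 = 17982 frames. 545505 ÷ 17982 → 30 full blocks, remainder 6045.
Within the partial block the first minute is 1800 frames and each further minute 1798, so 3 further minute boundaries passed. Total skipped labels = 18 × 30 + 2 × 3 = 546.
Non-drop label index = 545505 + 546 = 546051; at 30 labels/s that is 05:03:21:21, i.e. DF 05:03:21;21.

05:03:21;21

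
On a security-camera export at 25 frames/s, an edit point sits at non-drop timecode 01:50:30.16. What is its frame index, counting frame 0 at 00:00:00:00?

frame 165766

Total seconds to the label: (1 × 3600 + 50 × 60 + 30) = 6630.
Frame index = 6630 × 25 + 16 = 165766.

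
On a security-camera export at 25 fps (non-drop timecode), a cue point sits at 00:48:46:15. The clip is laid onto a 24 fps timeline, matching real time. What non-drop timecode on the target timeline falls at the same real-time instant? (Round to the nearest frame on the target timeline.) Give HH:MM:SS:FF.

00:48:46:14

Source frame index: (0×3600 + 48×60 + 46) × 25 + 15 = 73165.
Real time: 73165 / (25) = 14633/5 s.
Target frame: (14633/5) × (24) = 351192/5 ≈ 70238.400 → 70238.
At 24 labels/s: frame 70238 → 00:48:46:14.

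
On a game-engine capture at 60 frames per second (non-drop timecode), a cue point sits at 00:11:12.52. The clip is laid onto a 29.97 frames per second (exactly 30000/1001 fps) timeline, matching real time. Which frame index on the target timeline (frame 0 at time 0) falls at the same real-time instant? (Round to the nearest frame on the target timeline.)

frame 20166

Source frame index: (0×3600 + 11×60 + 12) × 60 + 52 = 40372.
Real time: 40372 / (60) = 10093/15 s.
Target frame: (10093/15) × (30000/1001) = 20186000/1001 ≈ 20165.834 → 20166.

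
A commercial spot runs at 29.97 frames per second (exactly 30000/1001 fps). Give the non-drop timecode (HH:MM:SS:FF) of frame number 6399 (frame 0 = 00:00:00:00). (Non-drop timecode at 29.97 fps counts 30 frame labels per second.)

00:03:33:09

6399 ÷ 30 = 213 full seconds, remainder 9 frames.
213 s = 0 h 3 min 33 s.
Timecode: 00:03:33:09.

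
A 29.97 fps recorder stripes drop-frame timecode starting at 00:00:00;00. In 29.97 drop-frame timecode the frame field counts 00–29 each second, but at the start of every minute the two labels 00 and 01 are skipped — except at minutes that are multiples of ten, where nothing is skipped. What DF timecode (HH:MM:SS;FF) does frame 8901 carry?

00:04:56;29

Ten DF minutes hold 17982 frames, so frame 8901 lies in block 0 (frames 0–17981) with 8901 frames into that block.
The block's first minute is 1800 frames and the rest 1798 each; 8901 frames reaches minute 4, so 0 × 18 + 4 × 2 = 8 labels have been skipped so far.
Adding those back, label number 8901 + 8 = 8909 at 30 labels/s is 296 s + 29 f = 0 h 4 min 56 s frame 29, i.e. 00:04:56;29.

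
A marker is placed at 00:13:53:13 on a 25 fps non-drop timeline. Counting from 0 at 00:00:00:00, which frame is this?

frame 20838

Total seconds to the label: (0 × 3600 + 13 × 60 + 53) = 833.
Frame index = 833 × 25 + 13 = 20838.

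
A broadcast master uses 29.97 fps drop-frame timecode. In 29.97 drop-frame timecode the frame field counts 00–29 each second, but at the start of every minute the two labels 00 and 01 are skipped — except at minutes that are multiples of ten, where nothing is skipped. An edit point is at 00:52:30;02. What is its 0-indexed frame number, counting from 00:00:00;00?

94408

Complete 10-minute blocks: 5, each 17982 frames → 89910.
Remaining 2 whole minutes in the current block: 1800 + 1 × 1798 = 3598 frames.
Within the current minute: 30 × 30 + 2 − 2 = 900 (labels ;00/;01 skipped at this minute). Total = 89910 + 3598 + 900 = 94408.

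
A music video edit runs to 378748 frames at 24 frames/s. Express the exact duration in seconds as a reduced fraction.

Running time = 378748 ÷ (24) = 378748 × 1/24 = 94687/6 s.

94687/6 seconds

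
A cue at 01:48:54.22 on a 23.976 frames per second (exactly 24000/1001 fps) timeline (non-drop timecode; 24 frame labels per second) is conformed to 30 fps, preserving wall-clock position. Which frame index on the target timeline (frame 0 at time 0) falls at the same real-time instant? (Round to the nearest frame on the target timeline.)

frame 196244

Source frame index: (1×3600 + 48×60 + 54) × 24 + 22 = 156838.
Real time: 156838 / (24000/1001) = 78497419/12000 s.
Target frame: (78497419/12000) × (30) = 78497419/400 ≈ 196243.547 → 196244.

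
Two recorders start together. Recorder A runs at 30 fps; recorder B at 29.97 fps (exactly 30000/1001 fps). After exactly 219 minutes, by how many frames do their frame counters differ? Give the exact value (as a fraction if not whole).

219 min = 13140 s.
A emits 30 × 13140 = 394200 frames; B emits 30000/1001 × 13140 = 394200000/1001.
Difference = 394200/1001 frames (≈ 393.8062); B is behind A.

394200/1001 frames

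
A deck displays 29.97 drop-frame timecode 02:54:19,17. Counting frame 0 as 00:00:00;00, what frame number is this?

313473

As if non-drop at 30 labels/s: (2 × 3600 + 54 × 60 + 19) × 30 + 17 = 313787.
Minute boundaries passed: 174; those not divisible by 10: 174 − 17 = 157; dropped labels = 2 × 157 = 314.
Actual frame index = 313787 − 314 = 313473.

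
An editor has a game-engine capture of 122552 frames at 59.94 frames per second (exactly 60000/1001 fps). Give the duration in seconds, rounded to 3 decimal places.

2044.576 seconds

Running time = 122552 × 1001/60000 = 15334319/7500 s ≈ 2044.576 s.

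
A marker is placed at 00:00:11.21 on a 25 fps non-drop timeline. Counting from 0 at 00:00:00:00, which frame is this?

296

Total seconds to the label: (0 × 3600 + 0 × 60 + 11) = 11.
Frame index = 11 × 25 + 21 = 296.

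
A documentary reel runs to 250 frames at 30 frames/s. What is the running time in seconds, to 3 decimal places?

8.333 seconds

Running time = 250 × 1/30 = 25/3 s ≈ 8.333 s.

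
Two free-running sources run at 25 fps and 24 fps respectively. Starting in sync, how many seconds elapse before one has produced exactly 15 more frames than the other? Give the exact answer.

15 seconds

The gap grows by |24 − 25| = 1 frame per second.
Time for a 15-frame gap: 15 ÷ (1) = 15 s.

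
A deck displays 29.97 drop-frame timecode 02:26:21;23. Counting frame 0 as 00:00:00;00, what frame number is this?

Complete 10-minute blocks: 14, each 17982 frames → 251748.
Remaining 6 whole minutes in the current block: 1800 + 5 × 1798 = 10790 frames.
Within the current minute: 21 × 30 + 23 − 2 = 651 (labels ;00/;01 skipped at this minute). Total = 251748 + 10790 + 651 = 263189.

263189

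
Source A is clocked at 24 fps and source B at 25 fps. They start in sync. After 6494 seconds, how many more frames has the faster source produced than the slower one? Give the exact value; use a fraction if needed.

A emits 24 × 6494 = 155856 frames; B emits 25 × 6494 = 162350.
Difference = 6494 frames; B is ahead of A.

6494 frames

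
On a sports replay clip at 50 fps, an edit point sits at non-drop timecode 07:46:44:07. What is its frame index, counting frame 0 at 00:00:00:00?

frame 1400207

Total seconds to the label: (7 × 3600 + 46 × 60 + 44) = 28004.
Frame index = 28004 × 50 + 7 = 1400207.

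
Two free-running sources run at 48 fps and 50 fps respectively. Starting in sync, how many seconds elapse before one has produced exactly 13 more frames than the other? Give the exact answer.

The gap grows by |50 − 48| = 2 frames per second.
Time for a 13-frame gap: 13 ÷ (2) = 6.5 s.

6.5 seconds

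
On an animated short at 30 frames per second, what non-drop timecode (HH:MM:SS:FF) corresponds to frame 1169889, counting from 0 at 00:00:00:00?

10:49:56:09

1169889 ÷ 30 = 38996 full seconds, remainder 9 frames.
38996 s = 10 h 49 min 56 s.
Timecode: 10:49:56:09.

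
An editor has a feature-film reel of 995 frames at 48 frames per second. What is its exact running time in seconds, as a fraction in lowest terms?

Running time = 995 ÷ (48) = 995 × 1/48 = 995/48 s.

995/48 seconds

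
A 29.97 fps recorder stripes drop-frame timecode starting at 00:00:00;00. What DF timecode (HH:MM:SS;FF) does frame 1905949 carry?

Ten DF minutes hold 17982 frames, so frame 1905949 lies in block 105 (frames 1888110–1906091) with 17839 frames into that block.
The block's first minute is 1800 frames and the rest 1798 each; 17839 frames reaches minute 9, so 105 × 18 + 9 × 2 = 1908 labels have been skipped so far.
Adding those back, label number 1905949 + 1908 = 1907857 at 30 labels/s is 63595 s + 7 f = 17 h 39 min 55 s frame 7, i.e. 17:39:55;07.

17:39:55;07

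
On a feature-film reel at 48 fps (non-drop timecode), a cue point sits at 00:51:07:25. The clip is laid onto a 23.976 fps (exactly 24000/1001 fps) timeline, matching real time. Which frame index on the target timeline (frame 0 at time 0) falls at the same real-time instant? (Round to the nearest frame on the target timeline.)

Source frame index: (0×3600 + 51×60 + 7) × 48 + 25 = 147241.
Real time: 147241 / (48) = 147241/48 s.
Target frame: (147241/48) × (24000/1001) = 73620500/1001 ≈ 73546.953 → 73547.

frame 73547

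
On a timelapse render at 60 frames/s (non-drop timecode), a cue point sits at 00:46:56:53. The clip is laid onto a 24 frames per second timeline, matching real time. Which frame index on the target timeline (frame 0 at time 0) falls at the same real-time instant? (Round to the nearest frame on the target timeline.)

Source frame index: (0×3600 + 46×60 + 56) × 60 + 53 = 169013.
Real time: 169013 / (60) = 169013/60 s.
Target frame: (169013/60) × (24) = 338026/5 ≈ 67605.200 → 67605.

frame 67605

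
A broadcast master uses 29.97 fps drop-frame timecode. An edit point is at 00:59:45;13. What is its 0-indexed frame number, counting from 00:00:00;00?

As if non-drop at 30 labels/s: (0 × 3600 + 59 × 60 + 45) × 30 + 13 = 107563.
Minute boundaries passed: 59; those not divisible by 10: 59 − 5 = 54; dropped labels = 2 × 54 = 108.
Actual frame index = 107563 − 108 = 107455.

107455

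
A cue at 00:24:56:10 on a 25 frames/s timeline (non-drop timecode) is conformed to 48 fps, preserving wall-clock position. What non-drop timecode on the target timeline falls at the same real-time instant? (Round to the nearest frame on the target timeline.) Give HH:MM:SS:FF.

Source frame index: (0×3600 + 24×60 + 56) × 25 + 10 = 37410.
Real time: 37410 / (25) = 7482/5 s.
Target frame: (7482/5) × (48) = 359136/5 ≈ 71827.200 → 71827.
At 48 labels/s: frame 71827 → 00:24:56:19.

00:24:56:19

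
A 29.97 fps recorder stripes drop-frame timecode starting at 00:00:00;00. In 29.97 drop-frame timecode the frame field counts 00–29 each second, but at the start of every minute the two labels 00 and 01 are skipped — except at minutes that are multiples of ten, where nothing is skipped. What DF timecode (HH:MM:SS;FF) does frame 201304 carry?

Each 10-minute DF block holds 10 × 60 × 30 − 9 × 2 = 17982 frames. 201304 ÷ 17982 → 11 full blocks, remainder 3502.
Within the partial block the first minute is 1800 frames and each further minute 1798, so 1 further minute boundary passed. Total skipped labels = 18 × 11 + 2 × 1 = 200.
Non-drop label index = 201304 + 200 = 201504; at 30 labels/s that is 01:51:56:24, i.e. DF 01:51:56;24.

01:51:56;24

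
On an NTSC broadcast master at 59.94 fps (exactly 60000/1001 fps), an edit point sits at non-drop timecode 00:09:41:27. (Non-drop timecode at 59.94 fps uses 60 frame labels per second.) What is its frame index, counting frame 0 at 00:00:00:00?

34887

Total seconds to the label: (0 × 3600 + 9 × 60 + 41) = 581.
Frame index = 581 × 60 + 27 = 34887.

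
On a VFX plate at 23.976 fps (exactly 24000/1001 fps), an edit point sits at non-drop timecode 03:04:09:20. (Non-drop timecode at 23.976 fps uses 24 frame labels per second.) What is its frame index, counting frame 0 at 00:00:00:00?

frame 265196

Total seconds to the label: (3 × 3600 + 4 × 60 + 9) = 11049.
Frame index = 11049 × 24 + 20 = 265196.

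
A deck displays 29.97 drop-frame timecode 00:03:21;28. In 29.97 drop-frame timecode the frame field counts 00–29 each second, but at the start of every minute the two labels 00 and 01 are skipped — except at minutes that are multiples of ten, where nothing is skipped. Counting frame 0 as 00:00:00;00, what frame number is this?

6052

Complete 10-minute blocks: 0, each 17982 frames → 0.
Remaining 3 whole minutes in the current block: 1800 + 2 × 1798 = 5396 frames.
Within the current minute: 21 × 30 + 28 − 2 = 656 (labels ;00/;01 skipped at this minute). Total = 0 + 5396 + 656 = 6052.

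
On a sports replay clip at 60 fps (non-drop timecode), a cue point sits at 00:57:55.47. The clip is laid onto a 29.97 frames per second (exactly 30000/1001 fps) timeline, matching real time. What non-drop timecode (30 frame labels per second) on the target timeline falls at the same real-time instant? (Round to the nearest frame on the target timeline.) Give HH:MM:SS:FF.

Source frame index: (0×3600 + 57×60 + 55) × 60 + 47 = 208547.
Real time: 208547 / (60) = 208547/60 s.
Target frame: (208547/60) × (30000/1001) = 104273500/1001 ≈ 104169.331 → 104169.
At 30 labels/s: frame 104169 → 00:57:52:09.

00:57:52:09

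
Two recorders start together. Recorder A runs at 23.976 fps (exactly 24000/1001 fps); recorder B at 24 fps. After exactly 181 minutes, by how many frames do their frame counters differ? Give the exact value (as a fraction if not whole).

260640/1001 frames

181 min = 10860 s.
A emits 24000/1001 × 10860 = 260640000/1001 frames; B emits 24 × 10860 = 260640.
Difference = 260640/1001 frames (≈ 260.3796); B is ahead of A.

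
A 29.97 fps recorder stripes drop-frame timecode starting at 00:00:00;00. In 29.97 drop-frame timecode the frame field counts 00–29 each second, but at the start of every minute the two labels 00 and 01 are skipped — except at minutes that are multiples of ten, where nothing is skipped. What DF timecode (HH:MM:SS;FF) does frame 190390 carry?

01:45:52;20

Each 10-minute DF block holds 10 × 60 × 30 − 9 × 2 = 17982 frames. 190390 ÷ 17982 → 10 full blocks, remainder 10570.
Within the partial block the first minute is 1800 frames and each further minute 1798, so 5 further minute boundaries passed. Total skipped labels = 18 × 10 + 2 × 5 = 190.
Non-drop label index = 190390 + 190 = 190580; at 30 labels/s that is 01:45:52:20, i.e. DF 01:45:52;20.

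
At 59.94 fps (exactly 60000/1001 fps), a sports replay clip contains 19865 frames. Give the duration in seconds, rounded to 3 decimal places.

331.414 seconds

Running time = 19865 × 1001/60000 = 3976973/12000 s ≈ 331.414 s.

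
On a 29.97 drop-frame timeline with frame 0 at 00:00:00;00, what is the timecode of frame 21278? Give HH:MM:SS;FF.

00:11:49;28

Each 10-minute DF block holds 10 × 60 × 30 − 9 × 2 = 17982 frames. 21278 ÷ 17982 → 1 full block, remainder 3296.
Within the partial block the first minute is 1800 frames and each further minute 1798, so 1 further minute boundary passed. Total skipped labels = 18 × 1 + 2 × 1 = 20.
Non-drop label index = 21278 + 20 = 21298; at 30 labels/s that is 00:11:49:28, i.e. DF 00:11:49;28.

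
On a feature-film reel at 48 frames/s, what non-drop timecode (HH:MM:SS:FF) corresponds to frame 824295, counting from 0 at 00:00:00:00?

04:46:12:39

824295 ÷ 48 = 17172 full seconds, remainder 39 frames.
17172 s = 4 h 46 min 12 s.
Timecode: 04:46:12:39.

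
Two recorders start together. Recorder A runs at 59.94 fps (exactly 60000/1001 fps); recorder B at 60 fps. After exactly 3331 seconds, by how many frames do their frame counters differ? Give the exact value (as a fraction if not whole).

199860/1001 frames

A emits 60000/1001 × 3331 = 199860000/1001 frames; B emits 60 × 3331 = 199860.
Difference = 199860/1001 frames (≈ 199.6603); B is ahead of A.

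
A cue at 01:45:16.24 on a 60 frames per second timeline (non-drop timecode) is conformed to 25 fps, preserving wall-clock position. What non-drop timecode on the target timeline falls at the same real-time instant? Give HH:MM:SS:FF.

Source frame index: (1×3600 + 45×60 + 16) × 60 + 24 = 378984.
Real time: 378984 / (60) = 31582/5 s.
Target frame: (31582/5) × (25) = 157910.
At 25 labels/s: frame 157910 → 01:45:16:10.

01:45:16:10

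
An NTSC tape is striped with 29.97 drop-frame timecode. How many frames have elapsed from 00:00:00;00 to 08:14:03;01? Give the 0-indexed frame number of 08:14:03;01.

888401

Complete 10-minute blocks: 49, each 17982 frames → 881118.
Remaining 4 whole minutes in the current block: 1800 + 3 × 1798 = 7194 frames.
Within the current minute: 3 × 30 + 1 − 2 = 89 (labels ;00/;01 skipped at this minute). Total = 881118 + 7194 + 89 = 888401.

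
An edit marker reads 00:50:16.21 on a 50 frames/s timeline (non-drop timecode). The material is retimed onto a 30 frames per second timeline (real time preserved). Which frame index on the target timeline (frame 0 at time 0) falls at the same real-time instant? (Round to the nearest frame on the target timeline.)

frame 90493

Source frame index: (0×3600 + 50×60 + 16) × 50 + 21 = 150821.
Real time: 150821 / (50) = 150821/50 s.
Target frame: (150821/50) × (30) = 452463/5 ≈ 90492.600 → 90493.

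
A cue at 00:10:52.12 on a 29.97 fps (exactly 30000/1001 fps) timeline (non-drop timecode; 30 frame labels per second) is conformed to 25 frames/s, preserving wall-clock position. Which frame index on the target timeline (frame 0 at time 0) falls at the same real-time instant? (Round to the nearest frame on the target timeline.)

frame 16326

Source frame index: (0×3600 + 10×60 + 52) × 30 + 12 = 19572.
Real time: 19572 / (30000/1001) = 1632631/2500 s.
Target frame: (1632631/2500) × (25) = 1632631/100 ≈ 16326.310 → 16326.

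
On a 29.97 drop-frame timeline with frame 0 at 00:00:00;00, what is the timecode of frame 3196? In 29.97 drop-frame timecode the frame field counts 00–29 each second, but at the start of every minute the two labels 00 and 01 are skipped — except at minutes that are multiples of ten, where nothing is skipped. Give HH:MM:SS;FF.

00:01:46;18

Each 10-minute DF block holds 10 × 60 × 30 − 9 × 2 = 17982 frames. 3196 ÷ 17982 → 0 full blocks, remainder 3196.
Within the partial block the first minute is 1800 frames and each further minute 1798, so 1 further minute boundary passed. Total skipped labels = 18 × 0 + 2 × 1 = 2.
Non-drop label index = 3196 + 2 = 3198; at 30 labels/s that is 00:01:46:18, i.e. DF 00:01:46;18.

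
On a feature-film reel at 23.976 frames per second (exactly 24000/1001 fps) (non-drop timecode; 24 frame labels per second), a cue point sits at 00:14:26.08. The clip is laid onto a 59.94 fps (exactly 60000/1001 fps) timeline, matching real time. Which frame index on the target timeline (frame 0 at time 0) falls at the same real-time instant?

Source frame index: (0×3600 + 14×60 + 26) × 24 + 8 = 20792.
Real time: 20792 / (24000/1001) = 2601599/3000 s.
Target frame: (2601599/3000) × (60000/1001) = 51980.

frame 51980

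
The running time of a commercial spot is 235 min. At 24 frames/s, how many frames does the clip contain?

338400 frames

235 min = 14100 s.
Frames = 14100 × 24 = 338400.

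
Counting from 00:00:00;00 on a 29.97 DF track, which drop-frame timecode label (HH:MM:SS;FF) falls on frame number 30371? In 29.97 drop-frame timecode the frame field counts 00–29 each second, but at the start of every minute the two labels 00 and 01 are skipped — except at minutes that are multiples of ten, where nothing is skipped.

00:16:53;11

Each 10-minute DF block holds 10 × 60 × 30 − 9 × 2 = 17982 frames. 30371 ÷ 17982 → 1 full block, remainder 12389.
Within the partial block the first minute is 1800 frames and each further minute 1798, so 6 further minute boundaries passed. Total skipped labels = 18 × 1 + 2 × 6 = 30.
Non-drop label index = 30371 + 30 = 30401; at 30 labels/s that is 00:16:53:11, i.e. DF 00:16:53;11.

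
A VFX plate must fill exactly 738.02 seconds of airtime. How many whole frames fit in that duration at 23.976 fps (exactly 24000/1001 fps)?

Frames = 738.02 × 24000/1001 = 17712480/1001 ≈ 17694.7852.
Complete frames: 17694.

17694 frames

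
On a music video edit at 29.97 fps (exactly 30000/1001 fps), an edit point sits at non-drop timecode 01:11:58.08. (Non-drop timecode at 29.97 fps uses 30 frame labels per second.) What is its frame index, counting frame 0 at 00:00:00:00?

Total seconds to the label: (1 × 3600 + 11 × 60 + 58) = 4318.
Frame index = 4318 × 30 + 8 = 129548.

129548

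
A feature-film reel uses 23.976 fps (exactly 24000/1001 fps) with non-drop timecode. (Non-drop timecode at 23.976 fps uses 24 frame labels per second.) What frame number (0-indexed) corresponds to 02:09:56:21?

frame 187125

Total seconds to the label: (2 × 3600 + 9 × 60 + 56) = 7796.
Frame index = 7796 × 24 + 21 = 187125.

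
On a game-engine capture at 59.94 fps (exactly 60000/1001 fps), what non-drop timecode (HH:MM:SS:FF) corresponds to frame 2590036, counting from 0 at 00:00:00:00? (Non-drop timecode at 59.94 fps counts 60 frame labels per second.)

11:59:27:16

2590036 ÷ 60 = 43167 full seconds, remainder 16 frames.
43167 s = 11 h 59 min 27 s.
Timecode: 11:59:27:16.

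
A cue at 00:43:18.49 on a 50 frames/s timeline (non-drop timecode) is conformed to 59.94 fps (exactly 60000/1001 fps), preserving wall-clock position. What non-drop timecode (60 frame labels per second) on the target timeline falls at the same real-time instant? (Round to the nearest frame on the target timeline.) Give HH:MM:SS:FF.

Source frame index: (0×3600 + 43×60 + 18) × 50 + 49 = 129949.
Real time: 129949 / (50) = 129949/50 s.
Target frame: (129949/50) × (60000/1001) = 155938800/1001 ≈ 155783.017 → 155783.
At 60 labels/s: frame 155783 → 00:43:16:23.

00:43:16:23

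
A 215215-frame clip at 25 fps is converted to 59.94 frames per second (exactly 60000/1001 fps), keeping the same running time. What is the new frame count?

Target frames = source frames × (target rate / source rate) = 215215 × (60000/1001)/(25) = 215215 × 2400/1001 = 516000.

516000 frames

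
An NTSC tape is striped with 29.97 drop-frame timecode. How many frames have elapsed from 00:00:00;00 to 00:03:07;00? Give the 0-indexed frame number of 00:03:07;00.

5604

Complete 10-minute blocks: 0, each 17982 frames → 0.
Remaining 3 whole minutes in the current block: 1800 + 2 × 1798 = 5396 frames.
Within the current minute: 7 × 30 + 0 − 2 = 208 (labels ;00/;01 skipped at this minute). Total = 0 + 5396 + 208 = 5604.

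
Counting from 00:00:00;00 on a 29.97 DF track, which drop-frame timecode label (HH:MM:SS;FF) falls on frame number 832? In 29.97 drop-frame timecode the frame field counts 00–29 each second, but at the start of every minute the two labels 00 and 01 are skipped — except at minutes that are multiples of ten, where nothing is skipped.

00:00:27;22

Ten DF minutes hold 17982 frames, so frame 832 lies in block 0 (frames 0–17981) with 832 frames into that block.
The block's first minute is 1800 frames and the rest 1798 each; 832 frames reaches minute 0, so 0 × 18 + 0 × 2 = 0 labels have been skipped so far.
Adding those back, label number 832 + 0 = 832 at 30 labels/s is 27 s + 22 f = 0 h 0 min 27 s frame 22, i.e. 00:00:27;22.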